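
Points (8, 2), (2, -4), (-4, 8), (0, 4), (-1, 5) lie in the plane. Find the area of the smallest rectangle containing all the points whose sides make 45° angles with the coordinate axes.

108

In coordinates u = x + y, v = x − y the rectangle is axis-aligned; the map (x,y)→(u,v) scales areas by 2.
u-values: 10, -2, 4, 4, 4; range = 10 − (-2) = 12.
v-values: 6, 6, -12, -4, -6; range = 6 − (-12) = 18.
Area = (12 × 18) / 2 = 108.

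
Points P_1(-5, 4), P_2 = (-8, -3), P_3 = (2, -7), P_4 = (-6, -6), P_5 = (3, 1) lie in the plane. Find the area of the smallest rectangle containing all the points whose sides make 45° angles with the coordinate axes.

In coordinates u = x + y, v = x − y the rectangle is axis-aligned; the map (x,y)→(u,v) scales areas by 2.
u-values: -1, -11, -5, -12, 4; range = 4 − (-12) = 16.
v-values: -9, -5, 9, 0, 2; range = 9 − (-9) = 18.
Area = (16 × 18) / 2 = 144.

144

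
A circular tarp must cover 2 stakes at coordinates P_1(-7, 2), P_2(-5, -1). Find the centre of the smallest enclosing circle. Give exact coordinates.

The smallest circle enclosing two points has them as diameter endpoints.
Centre = midpoint = (-6, 0.5); r² = |P_1P_2|²/4 = 13/4 = 3.25.
Centre = (-6, 0.5).

(-6, 0.5)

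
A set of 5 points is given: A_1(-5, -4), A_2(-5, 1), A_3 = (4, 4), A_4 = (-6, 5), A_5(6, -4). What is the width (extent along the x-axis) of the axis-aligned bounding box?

max x = 6, min x = -6, so width = 12.

12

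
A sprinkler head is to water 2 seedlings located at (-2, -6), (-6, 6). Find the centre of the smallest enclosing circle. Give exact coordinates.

(-4, 0)

The smallest circle enclosing two points has them as diameter endpoints.
Centre = midpoint = (-4, 0); r² = |(-2, -6)−(-6, 6)|²/4 = 160/4 = 40.
Centre = (-4, 0).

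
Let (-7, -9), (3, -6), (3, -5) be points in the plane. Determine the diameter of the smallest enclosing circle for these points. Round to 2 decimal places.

10.77

Call the three points A, B, C in the order given.
Side lengths²: AB² = 109, AC² = 116, BC² = 1.
Since AC² = 116 ≥ 109 + 1 = 110, the angle opposite AC is not acute, so the smallest enclosing circle has AC as diameter.
Centre = midpoint of AC = (-2, -7), r² = 116/4 = 29.
Diameter = 2r = 2√29 ≈ 10.77.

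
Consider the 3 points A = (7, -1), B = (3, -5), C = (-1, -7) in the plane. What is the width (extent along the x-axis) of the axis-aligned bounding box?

max x = 7, min x = -1, so width = 8.

8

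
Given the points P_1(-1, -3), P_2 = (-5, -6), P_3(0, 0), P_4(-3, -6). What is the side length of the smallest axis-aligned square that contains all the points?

6

The bounding box has width 5 and height 6.
An axis-aligned square enclosing the set must have side ≥ max(width, height).
So the minimum side is max(5, 6) = 6.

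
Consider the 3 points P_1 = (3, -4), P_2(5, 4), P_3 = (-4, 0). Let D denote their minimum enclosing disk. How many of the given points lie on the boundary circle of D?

Side lengths²: P_1P_2² = 68, P_1P_3² = 65, P_2P_3² = 97.
Since P_2P_3² = 97 < 68 + 65 = 133, the triangle is acute, so the smallest enclosing circle is the circumcircle.
Circumcentre = (1.0625, 0.734375), r² = 26.1682128906.
The points at distance exactly r from the centre are P_1, P_2, P_3 — 3 points.

3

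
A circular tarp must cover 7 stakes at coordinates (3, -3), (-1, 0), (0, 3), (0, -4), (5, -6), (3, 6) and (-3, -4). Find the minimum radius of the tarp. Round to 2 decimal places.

The minimum enclosing circle of a finite set is fixed by two of the points (as a diameter) or three (as a circumcircle).
The minimum enclosing circle is determined by three boundary points: (5, -6), (3, 6), (-3, -4).
Their circumcentre is (50/23, -7/23) with r² = 21386/529.
The farthest remaining point (0, -4) is at distance² 9725/529 ≤ 21386/529.
r = √(21386/529) ≈ 6.36.

6.36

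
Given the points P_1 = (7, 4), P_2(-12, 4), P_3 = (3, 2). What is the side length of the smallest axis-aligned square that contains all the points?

19

The bounding box has width 19 and height 2.
An axis-aligned square enclosing the set must have side ≥ max(width, height).
So the minimum side is max(19, 2) = 19.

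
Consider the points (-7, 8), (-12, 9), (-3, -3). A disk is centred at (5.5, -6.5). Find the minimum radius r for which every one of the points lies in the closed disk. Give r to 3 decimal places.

23.377

The required radius is the distance from (5.5, -6.5) to the farthest point.
Squared distances: 366.5, 546.5, 84.5.
Maximum is 546.5, attained at (-12, 9).
r = √(546.5) ≈ 23.377.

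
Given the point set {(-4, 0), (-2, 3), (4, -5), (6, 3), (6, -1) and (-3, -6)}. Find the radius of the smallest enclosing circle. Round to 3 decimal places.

The farthest pair is (6, 3)–(-3, -6) with squared distance 162. The circle on this segment as diameter has centre (1.5, -1.5) and r² = 162/4 = 40.5.
Check (-4, 0): distance² to centre = 32.5 ≤ 40.5, so it lies inside.
All remaining points lie in this disk, and no smaller disk contains both endpoints, so this is the minimum enclosing circle.
r = √(40.5) ≈ 6.364.

6.364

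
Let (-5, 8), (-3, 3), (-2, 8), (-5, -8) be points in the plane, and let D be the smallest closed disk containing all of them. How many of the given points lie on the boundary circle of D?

A smallest enclosing disk is always determined by at most three of the input points on its boundary.
The farthest pair is (-2, 8)–(-5, -8) with squared distance 265. The circle on this segment as diameter has centre (-3.5, 0) and r² = 265/4 = 66.25.
Check (-5, 8): distance² to centre = 66.25 ≤ 66.25, so it lies inside.
All remaining points lie in this disk, and no smaller disk contains both endpoints, so this is the minimum enclosing circle.
The points at distance exactly r from the centre are (-5, 8), (-2, 8), (-5, -8) — 3 points.

3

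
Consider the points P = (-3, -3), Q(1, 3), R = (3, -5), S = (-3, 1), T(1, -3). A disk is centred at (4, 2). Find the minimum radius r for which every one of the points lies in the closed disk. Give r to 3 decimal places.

The required radius is the distance from (4, 2) to the farthest point.
Squared distances: 74, 10, 50, 50, 34.
Maximum is 74, attained at P.
r = √74 ≈ 8.602.

8.602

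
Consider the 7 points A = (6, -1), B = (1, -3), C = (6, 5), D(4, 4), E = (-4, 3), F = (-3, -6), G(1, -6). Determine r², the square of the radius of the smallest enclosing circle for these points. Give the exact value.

A smallest enclosing disk is always determined by at most three of the input points on its boundary.
The farthest pair is C–F with squared distance 202. The circle on this segment as diameter has centre (1.5, -0.5) and r² = 202/4 = 50.5.
Check A: distance² to centre = 20.5 ≤ 50.5, so it lies inside.
All remaining points lie in this disk, and no smaller disk contains both endpoints, so this is the minimum enclosing circle.

50.5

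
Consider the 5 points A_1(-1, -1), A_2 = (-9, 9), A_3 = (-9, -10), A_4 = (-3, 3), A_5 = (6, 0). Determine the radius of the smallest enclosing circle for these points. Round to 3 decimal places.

10.512

The minimum enclosing circle of a finite set is fixed by two of the points (as a diameter) or three (as a circumcircle).
The minimum enclosing circle is determined by three boundary points: A_2, A_3, A_5.
Their circumcentre is (-4.5, -0.5) with r² = 110.5.
The farthest remaining point A_4 is at distance² 14.5 ≤ 110.5.
r = √(110.5) ≈ 10.512.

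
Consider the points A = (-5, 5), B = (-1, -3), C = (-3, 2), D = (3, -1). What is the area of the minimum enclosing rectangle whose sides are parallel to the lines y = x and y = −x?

42

In coordinates u = x + y, v = x − y the rectangle is axis-aligned; the map (x,y)→(u,v) scales areas by 2.
u-values: 0, -4, -1, 2; range = 2 − (-4) = 6.
v-values: -10, 2, -5, 4; range = 4 − (-10) = 14.
Area = (6 × 14) / 2 = 42.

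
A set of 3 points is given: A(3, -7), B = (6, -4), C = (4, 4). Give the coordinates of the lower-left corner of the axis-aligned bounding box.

(3, -7)

x-range [3, 6], y-range [-7, 4].
The lower-left corner is (3, -7).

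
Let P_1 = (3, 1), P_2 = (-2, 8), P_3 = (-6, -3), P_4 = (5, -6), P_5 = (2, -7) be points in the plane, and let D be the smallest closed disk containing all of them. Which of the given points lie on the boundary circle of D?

A smallest enclosing disk is always determined by at most three of the input points on its boundary.
The minimum enclosing circle is determined by three boundary points: P_2, P_3, P_4.
Their circumcentre is (35/38, 27/38) with r² = 44525/722.
The farthest remaining point P_5 is at distance² 43765/722 ≤ 44525/722.
The points at distance exactly r from the centre are P_2, P_3, P_4 — 3 points.

P_2, P_3, P_4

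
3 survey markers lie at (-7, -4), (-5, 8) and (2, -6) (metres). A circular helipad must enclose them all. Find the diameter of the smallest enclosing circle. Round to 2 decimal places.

15.65

Call the three points A, B, C in the order given.
Side lengths²: AB² = 148, AC² = 85, BC² = 245.
Since BC² = 245 ≥ 148 + 85 = 233, the angle opposite BC is not acute, so the smallest enclosing circle has BC as diameter.
Centre = midpoint of BC = (-1.5, 1), r² = 245/4 = 61.25.
Diameter = 2r = 2√(61.25) ≈ 15.65.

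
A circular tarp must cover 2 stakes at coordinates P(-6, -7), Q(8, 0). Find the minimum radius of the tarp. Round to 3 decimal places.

The smallest circle enclosing two points has them as diameter endpoints.
Centre = midpoint = (1, -3.5); r² = |PQ|²/4 = 245/4 = 61.25.
r = √(61.25) ≈ 7.826.

7.826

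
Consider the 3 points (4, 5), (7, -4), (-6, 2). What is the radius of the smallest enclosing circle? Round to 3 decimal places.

7.159

Call the three points A, B, C in the order given.
Side lengths²: AB² = 90, AC² = 109, BC² = 205.
Since BC² = 205 ≥ 109 + 90 = 199, the angle opposite BC is not acute, so the smallest enclosing circle has BC as diameter.
Centre = midpoint of BC = (0.5, -1), r² = 205/4 = 51.25.
r = √(51.25) ≈ 7.159.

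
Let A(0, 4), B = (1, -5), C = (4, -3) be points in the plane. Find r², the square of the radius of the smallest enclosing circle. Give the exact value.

20.5

Side lengths²: AB² = 82, AC² = 65, BC² = 13.
Since AB² = 82 ≥ 65 + 13 = 78, the angle opposite AB is not acute, so the smallest enclosing circle has AB as diameter.
Centre = midpoint of AB = (0.5, -0.5), r² = 82/4 = 20.5.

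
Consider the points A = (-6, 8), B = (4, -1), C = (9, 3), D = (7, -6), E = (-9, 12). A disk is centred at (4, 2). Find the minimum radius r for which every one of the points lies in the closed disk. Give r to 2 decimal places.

The required radius is the distance from (4, 2) to the farthest point.
Squared distances: 136, 9, 26, 73, 269.
Maximum is 269, attained at E.
r = √269 ≈ 16.40.

16.40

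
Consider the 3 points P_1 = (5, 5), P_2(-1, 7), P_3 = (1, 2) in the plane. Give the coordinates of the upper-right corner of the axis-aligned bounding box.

x-range [-1, 5], y-range [2, 7].
The upper-right corner is (5, 7).

(5, 7)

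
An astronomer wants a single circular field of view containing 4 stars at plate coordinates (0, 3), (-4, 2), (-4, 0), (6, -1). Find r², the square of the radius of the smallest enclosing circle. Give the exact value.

The minimum enclosing circle of a finite set is fixed by two of the points (as a diameter) or three (as a circumcircle).
The farthest pair is (-4, 2)–(6, -1) with squared distance 109. The circle on this segment as diameter has centre (1, 0.5) and r² = 109/4 = 27.25.
Check (0, 3): distance² to centre = 7.25 ≤ 27.25, so it lies inside.
All remaining points lie in this disk, and no smaller disk contains both endpoints, so this is the minimum enclosing circle.

27.25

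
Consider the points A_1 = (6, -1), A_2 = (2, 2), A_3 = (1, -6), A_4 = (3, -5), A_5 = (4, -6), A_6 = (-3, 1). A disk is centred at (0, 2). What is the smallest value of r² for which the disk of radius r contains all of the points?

The required radius is the distance from (0, 2) to the farthest point.
Squared distances: 45, 4, 65, 58, 80, 10.
Maximum is 80, attained at A_5.

80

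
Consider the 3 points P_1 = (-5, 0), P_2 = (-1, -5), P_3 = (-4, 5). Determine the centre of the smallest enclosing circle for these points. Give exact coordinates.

(-2.5, 0)

Side lengths²: P_1P_2² = 41, P_1P_3² = 26, P_2P_3² = 109.
Since P_2P_3² = 109 ≥ 41 + 26 = 67, the angle opposite P_2P_3 is not acute, so the smallest enclosing circle has P_2P_3 as diameter.
Centre = midpoint of P_2P_3 = (-2.5, 0), r² = 109/4 = 27.25.
Centre = (-2.5, 0).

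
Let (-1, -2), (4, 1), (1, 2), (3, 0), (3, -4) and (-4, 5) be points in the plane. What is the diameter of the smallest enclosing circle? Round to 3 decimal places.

11.402

The farthest pair is (3, -4)–(-4, 5) with squared distance 130. The circle on this segment as diameter has centre (-0.5, 0.5) and r² = 130/4 = 32.5.
Check (-1, -2): distance² to centre = 6.5 ≤ 32.5, so it lies inside.
All remaining points lie in this disk, and no smaller disk contains both endpoints, so this is the minimum enclosing circle.
Diameter = 2r = 2√(32.5) ≈ 11.402.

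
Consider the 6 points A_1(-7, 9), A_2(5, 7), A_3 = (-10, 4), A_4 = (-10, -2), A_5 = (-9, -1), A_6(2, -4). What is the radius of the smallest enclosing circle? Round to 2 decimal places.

8.75

By Welzl's lemma the MEC is supported by two points (diametrically opposite) or three points (on a circumcircle).
The farthest pair is A_2–A_4 with squared distance 306. The circle on this segment as diameter has centre (-2.5, 2.5) and r² = 306/4 = 76.5.
Check A_1: distance² to centre = 62.5 ≤ 76.5, so it lies inside.
All remaining points lie in this disk, and no smaller disk contains both endpoints, so this is the minimum enclosing circle.
r = √(76.5) ≈ 8.75.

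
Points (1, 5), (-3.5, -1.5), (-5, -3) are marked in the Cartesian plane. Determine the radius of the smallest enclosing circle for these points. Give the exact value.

Call the three points A, B, C in the order given.
Side lengths²: AB² = 62.5, AC² = 100, BC² = 4.5.
Since AC² = 100 ≥ 62.5 + 4.5 = 67, the angle opposite AC is not acute, so the smallest enclosing circle has AC as diameter.
Centre = midpoint of AC = (-2, 1), r² = 100/4 = 25.
r = √25 = 5.

5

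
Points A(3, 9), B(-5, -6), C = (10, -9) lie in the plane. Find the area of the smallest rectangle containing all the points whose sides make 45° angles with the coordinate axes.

287.5

In coordinates u = x + y, v = x − y the rectangle is axis-aligned; the map (x,y)→(u,v) scales areas by 2.
u-values: 12, -11, 1; range = 12 − (-11) = 23.
v-values: -6, 1, 19; range = 19 − (-6) = 25.
Area = (23 × 25) / 2 = 287.5.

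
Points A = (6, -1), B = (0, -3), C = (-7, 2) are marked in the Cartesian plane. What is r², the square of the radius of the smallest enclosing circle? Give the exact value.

Side lengths²: AB² = 40, AC² = 178, BC² = 74.
Since AC² = 178 ≥ 74 + 40 = 114, the angle opposite AC is not acute, so the smallest enclosing circle has AC as diameter.
Centre = midpoint of AC = (-0.5, 0.5), r² = 178/4 = 44.5.

44.5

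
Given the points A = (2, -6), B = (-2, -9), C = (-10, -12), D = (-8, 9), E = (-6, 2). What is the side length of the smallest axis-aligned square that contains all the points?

21

The bounding box has width 12 and height 21.
An axis-aligned square enclosing the set must have side ≥ max(width, height).
So the minimum side is max(12, 21) = 21.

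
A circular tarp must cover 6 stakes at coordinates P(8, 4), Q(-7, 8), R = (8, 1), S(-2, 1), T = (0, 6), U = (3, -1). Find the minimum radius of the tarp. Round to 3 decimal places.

The minimum enclosing circle of a finite set is fixed by two of the points (as a diameter) or three (as a circumcircle).
The farthest pair is Q–R with squared distance 274. The circle on this segment as diameter has centre (0.5, 4.5) and r² = 274/4 = 68.5.
Check P: distance² to centre = 56.5 ≤ 68.5, so it lies inside.
All remaining points lie in this disk, and no smaller disk contains both endpoints, so this is the minimum enclosing circle.
r = √(68.5) ≈ 8.276.

8.276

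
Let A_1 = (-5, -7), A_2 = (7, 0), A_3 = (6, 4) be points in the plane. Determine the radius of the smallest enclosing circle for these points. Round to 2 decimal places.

7.78

Side lengths²: A_1A_2² = 193, A_1A_3² = 242, A_2A_3² = 17.
Since A_1A_3² = 242 ≥ 193 + 17 = 210, the angle opposite A_1A_3 is not acute, so the smallest enclosing circle has A_1A_3 as diameter.
Centre = midpoint of A_1A_3 = (0.5, -1.5), r² = 242/4 = 60.5.
r = √(60.5) ≈ 7.78.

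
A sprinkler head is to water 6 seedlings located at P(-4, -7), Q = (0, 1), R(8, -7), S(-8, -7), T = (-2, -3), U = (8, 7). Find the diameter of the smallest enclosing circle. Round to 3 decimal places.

21.260

The farthest pair is S–U with squared distance 452. The circle on this segment as diameter has centre (0, 0) and r² = 452/4 = 113.
Check P: distance² to centre = 65 ≤ 113, so it lies inside.
All remaining points lie in this disk, and no smaller disk contains both endpoints, so this is the minimum enclosing circle.
Diameter = 2r = 2√113 ≈ 21.260.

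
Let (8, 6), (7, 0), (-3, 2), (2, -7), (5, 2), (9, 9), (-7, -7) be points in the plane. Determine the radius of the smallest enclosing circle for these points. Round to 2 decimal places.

11.31

By Welzl's lemma the MEC is supported by two points (diametrically opposite) or three points (on a circumcircle).
The farthest pair is (9, 9)–(-7, -7) with squared distance 512. The circle on this segment as diameter has centre (1, 1) and r² = 512/4 = 128.
Check (8, 6): distance² to centre = 74 ≤ 128, so it lies inside.
All remaining points lie in this disk, and no smaller disk contains both endpoints, so this is the minimum enclosing circle.
r = √128 ≈ 11.31.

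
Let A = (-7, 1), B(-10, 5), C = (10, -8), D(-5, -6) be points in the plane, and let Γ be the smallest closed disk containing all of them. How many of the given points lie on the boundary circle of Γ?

The farthest pair is B–C with squared distance 569. The circle on this segment as diameter has centre (0, -1.5) and r² = 569/4 = 142.25.
Check A: distance² to centre = 55.25 ≤ 142.25, so it lies inside.
All remaining points lie in this disk, and no smaller disk contains both endpoints, so this is the minimum enclosing circle.
The points at distance exactly r from the centre are B, C — 2 points.

2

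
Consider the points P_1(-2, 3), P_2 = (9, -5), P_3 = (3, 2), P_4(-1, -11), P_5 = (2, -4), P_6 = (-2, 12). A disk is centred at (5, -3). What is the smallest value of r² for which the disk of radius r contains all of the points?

The required radius is the distance from (5, -3) to the farthest point.
Squared distances: 85, 20, 29, 100, 10, 274.
Maximum is 274, attained at P_6.

274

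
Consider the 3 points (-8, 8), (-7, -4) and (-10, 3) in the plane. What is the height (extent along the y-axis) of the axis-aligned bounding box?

12

max y = 8, min y = -4, so height = 12.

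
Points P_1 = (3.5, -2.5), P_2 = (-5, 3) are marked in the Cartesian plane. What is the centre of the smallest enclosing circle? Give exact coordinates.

(-0.75, 0.25)

The smallest circle enclosing two points has them as diameter endpoints.
Centre = midpoint = (-0.75, 0.25); r² = |P_1P_2|²/4 = 102.5/4 = 25.625.
Centre = (-0.75, 0.25).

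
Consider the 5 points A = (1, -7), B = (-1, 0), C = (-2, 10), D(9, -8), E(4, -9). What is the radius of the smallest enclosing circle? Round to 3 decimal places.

10.548

By Welzl's lemma the MEC is supported by two points (diametrically opposite) or three points (on a circumcircle).
The farthest pair is C–D with squared distance 445. The circle on this segment as diameter has centre (3.5, 1) and r² = 445/4 = 111.25.
Check A: distance² to centre = 70.25 ≤ 111.25, so it lies inside.
All remaining points lie in this disk, and no smaller disk contains both endpoints, so this is the minimum enclosing circle.
r = √(111.25) ≈ 10.548.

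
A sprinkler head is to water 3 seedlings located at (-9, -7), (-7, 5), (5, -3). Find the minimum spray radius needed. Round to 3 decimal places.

7.983

Call the three points A, B, C in the order given.
Side lengths²: AB² = 148, AC² = 212, BC² = 208.
Since AC² = 212 < 208 + 148 = 356, the triangle is acute, so the smallest enclosing circle is the circumcircle.
Circumcentre = (-2.9, -1.85), r² = 63.7325.
r = √(63.7325) ≈ 7.983.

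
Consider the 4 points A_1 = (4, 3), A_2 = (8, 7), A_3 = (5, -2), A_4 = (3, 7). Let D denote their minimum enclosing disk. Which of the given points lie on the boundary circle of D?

The minimum enclosing circle is determined by three boundary points: A_2, A_3, A_4.
Their circumcentre is (5.5, 17/6) with r² = 425/18.
The farthest remaining point A_1 is at distance² 41/18 ≤ 425/18.
The points at distance exactly r from the centre are A_2, A_3, A_4 — 3 points.

A_2, A_3, A_4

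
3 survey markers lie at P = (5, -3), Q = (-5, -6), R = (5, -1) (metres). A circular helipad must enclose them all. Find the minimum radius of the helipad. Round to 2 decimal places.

5.59

Side lengths²: PQ² = 109, PR² = 4, QR² = 125.
Since QR² = 125 ≥ 109 + 4 = 113, the angle opposite QR is not acute, so the smallest enclosing circle has QR as diameter.
Centre = midpoint of QR = (0, -3.5), r² = 125/4 = 31.25.
r = √(31.25) ≈ 5.59.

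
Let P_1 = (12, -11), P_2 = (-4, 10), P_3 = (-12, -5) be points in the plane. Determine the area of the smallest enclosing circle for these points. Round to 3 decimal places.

Side lengths²: P_1P_2² = 697, P_1P_3² = 612, P_2P_3² = 289.
Since P_1P_2² = 697 < 612 + 289 = 901, the triangle is acute, so the smallest enclosing circle is the circumcircle.
Circumcentre = (1.375, -2.5), r² = 185.140625.
Area = π·r² = π·185.140625 ≈ 581.636.

581.636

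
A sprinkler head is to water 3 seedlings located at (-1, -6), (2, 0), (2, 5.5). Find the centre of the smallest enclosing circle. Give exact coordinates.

Call the three points A, B, C in the order given.
Side lengths²: AB² = 45, AC² = 141.25, BC² = 30.25.
Since AC² = 141.25 ≥ 45 + 30.25 = 75.25, the angle opposite AC is not acute, so the smallest enclosing circle has AC as diameter.
Centre = midpoint of AC = (0.5, -0.25), r² = 141.25/4 = 35.3125.
Centre = (0.5, -0.25).

(0.5, -0.25)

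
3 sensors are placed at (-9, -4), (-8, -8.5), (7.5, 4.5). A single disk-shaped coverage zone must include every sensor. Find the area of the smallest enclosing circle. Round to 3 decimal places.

Call the three points A, B, C in the order given.
Side lengths²: AB² = 21.25, AC² = 344.5, BC² = 409.25.
Since BC² = 409.25 ≥ 344.5 + 21.25 = 365.75, the angle opposite BC is not acute, so the smallest enclosing circle has BC as diameter.
Centre = midpoint of BC = (-0.25, -2), r² = 409.25/4 = 102.3125.
Area = π·r² = π·102.3125 ≈ 321.424.

321.424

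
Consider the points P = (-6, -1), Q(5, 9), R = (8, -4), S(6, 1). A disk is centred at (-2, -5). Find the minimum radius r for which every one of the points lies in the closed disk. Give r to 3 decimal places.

15.652

The required radius is the distance from (-2, -5) to the farthest point.
Squared distances: 32, 245, 101, 100.
Maximum is 245, attained at Q.
r = √245 ≈ 15.652.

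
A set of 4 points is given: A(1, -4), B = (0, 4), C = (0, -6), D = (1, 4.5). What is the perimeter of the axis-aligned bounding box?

23

Width = max x − min x = 1 − 0 = 1.
Height = max y − min y = 4.5 − (-6) = 10.5.
Perimeter = 2(1 + 10.5) = 23.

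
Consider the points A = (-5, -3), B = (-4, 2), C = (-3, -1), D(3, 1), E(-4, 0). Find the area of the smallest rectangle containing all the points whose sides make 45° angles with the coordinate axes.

In coordinates u = x + y, v = x − y the rectangle is axis-aligned; the map (x,y)→(u,v) scales areas by 2.
u-values: -8, -2, -4, 4, -4; range = 4 − (-8) = 12.
v-values: -2, -6, -2, 2, -4; range = 2 − (-6) = 8.
Area = (12 × 8) / 2 = 48.

48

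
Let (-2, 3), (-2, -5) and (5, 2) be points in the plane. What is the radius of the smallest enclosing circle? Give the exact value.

Call the three points A, B, C in the order given.
Side lengths²: AB² = 64, AC² = 50, BC² = 98.
Since BC² = 98 < 64 + 50 = 114, the triangle is acute, so the smallest enclosing circle is the circumcircle.
Circumcentre = (1, -1), r² = 25.
r = √25 = 5.

5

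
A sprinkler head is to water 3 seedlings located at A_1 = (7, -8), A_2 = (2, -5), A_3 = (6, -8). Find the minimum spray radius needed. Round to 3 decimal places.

Side lengths²: A_1A_2² = 34, A_1A_3² = 1, A_2A_3² = 25.
Since A_1A_2² = 34 ≥ 25 + 1 = 26, the angle opposite A_1A_2 is not acute, so the smallest enclosing circle has A_1A_2 as diameter.
Centre = midpoint of A_1A_2 = (4.5, -6.5), r² = 34/4 = 8.5.
r = √(8.5) ≈ 2.915.

2.915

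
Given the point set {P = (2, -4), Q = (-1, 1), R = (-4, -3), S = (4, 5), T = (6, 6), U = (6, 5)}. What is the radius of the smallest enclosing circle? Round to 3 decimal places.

6.727

By Welzl's lemma the MEC is supported by two points (diametrically opposite) or three points (on a circumcircle).
The farthest pair is R–T with squared distance 181. The circle on this segment as diameter has centre (1, 1.5) and r² = 181/4 = 45.25.
Check P: distance² to centre = 31.25 ≤ 45.25, so it lies inside.
All remaining points lie in this disk, and no smaller disk contains both endpoints, so this is the minimum enclosing circle.
r = √(45.25) ≈ 6.727.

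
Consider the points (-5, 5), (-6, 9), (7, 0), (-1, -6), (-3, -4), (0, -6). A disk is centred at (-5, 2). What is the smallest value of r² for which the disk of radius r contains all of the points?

148

The required radius is the distance from (-5, 2) to the farthest point.
Squared distances: 9, 50, 148, 80, 40, 89.
Maximum is 148, attained at (7, 0).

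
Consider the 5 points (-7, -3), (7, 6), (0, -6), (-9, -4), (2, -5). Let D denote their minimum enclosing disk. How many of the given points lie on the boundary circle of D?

By Welzl's lemma the MEC is supported by two points (diametrically opposite) or three points (on a circumcircle).
The farthest pair is (7, 6)–(-9, -4) with squared distance 356. The circle on this segment as diameter has centre (-1, 1) and r² = 356/4 = 89.
Check (-7, -3): distance² to centre = 52 ≤ 89, so it lies inside.
All remaining points lie in this disk, and no smaller disk contains both endpoints, so this is the minimum enclosing circle.
The points at distance exactly r from the centre are (7, 6), (-9, -4) — 2 points.

2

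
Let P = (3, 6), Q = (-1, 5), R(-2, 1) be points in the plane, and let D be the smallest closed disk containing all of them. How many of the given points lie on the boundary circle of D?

Side lengths²: PQ² = 17, PR² = 50, QR² = 17.
Since PR² = 50 ≥ 17 + 17 = 34, the angle opposite PR is not acute, so the smallest enclosing circle has PR as diameter.
Centre = midpoint of PR = (0.5, 3.5), r² = 50/4 = 12.5.
The points at distance exactly r from the centre are P, R — 2 points.

2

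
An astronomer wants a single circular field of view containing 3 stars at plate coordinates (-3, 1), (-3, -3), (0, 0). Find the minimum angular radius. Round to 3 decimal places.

2.236

Call the three points A, B, C in the order given.
Side lengths²: AB² = 16, AC² = 10, BC² = 18.
Since BC² = 18 < 16 + 10 = 26, the triangle is acute, so the smallest enclosing circle is the circumcircle.
Circumcentre = (-2, -1), r² = 5.
r = √5 ≈ 2.236.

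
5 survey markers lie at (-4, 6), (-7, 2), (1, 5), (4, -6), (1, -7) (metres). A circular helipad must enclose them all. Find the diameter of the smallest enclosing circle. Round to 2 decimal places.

14.42

By Welzl's lemma the MEC is supported by two points (diametrically opposite) or three points (on a circumcircle).
The minimum enclosing circle is determined by three boundary points: (-4, 6), (-7, 2), (4, -6).
Their circumcentre is (-3/34, -1/17) with r² = 60125/1156.
The farthest remaining point (1, -7) is at distance² 57065/1156 ≤ 60125/1156.
Diameter = 2r = 2√(60125/1156) ≈ 14.42.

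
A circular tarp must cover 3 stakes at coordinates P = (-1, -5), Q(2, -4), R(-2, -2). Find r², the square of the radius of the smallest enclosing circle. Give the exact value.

5

Side lengths²: PQ² = 10, PR² = 10, QR² = 20.
Since QR² = 20 ≥ 10 + 10 = 20, the angle opposite QR is not acute, so the smallest enclosing circle has QR as diameter.
Centre = midpoint of QR = (0, -3), r² = 20/4 = 5.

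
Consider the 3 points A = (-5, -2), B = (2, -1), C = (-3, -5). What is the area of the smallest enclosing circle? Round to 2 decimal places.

Side lengths²: AB² = 50, AC² = 13, BC² = 41.
Since AB² = 50 < 41 + 13 = 54, the triangle is acute, so the smallest enclosing circle is the circumcircle.
Circumcentre = (-67/46, -83/46), r² = 13325/1058.
Area = π·r² = π·13325/1058 ≈ 39.57.

39.57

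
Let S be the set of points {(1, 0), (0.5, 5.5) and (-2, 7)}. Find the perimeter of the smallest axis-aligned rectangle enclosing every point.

Width = max x − min x = 1 − (-2) = 3.
Height = max y − min y = 7 − 0 = 7.
Perimeter = 2(3 + 7) = 20.

20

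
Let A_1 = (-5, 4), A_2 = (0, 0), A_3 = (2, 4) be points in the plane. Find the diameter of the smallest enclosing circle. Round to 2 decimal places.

7.16

Side lengths²: A_1A_2² = 41, A_1A_3² = 49, A_2A_3² = 20.
Since A_1A_3² = 49 < 41 + 20 = 61, the triangle is acute, so the smallest enclosing circle is the circumcircle.
Circumcentre = (-1.5, 3.25), r² = 12.8125.
Diameter = 2r = 2√(12.8125) ≈ 7.16.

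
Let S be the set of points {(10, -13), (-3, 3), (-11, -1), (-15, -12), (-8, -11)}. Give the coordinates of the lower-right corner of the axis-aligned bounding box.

x-range [-15, 10], y-range [-13, 3].
The lower-right corner is (10, -13).

(10, -13)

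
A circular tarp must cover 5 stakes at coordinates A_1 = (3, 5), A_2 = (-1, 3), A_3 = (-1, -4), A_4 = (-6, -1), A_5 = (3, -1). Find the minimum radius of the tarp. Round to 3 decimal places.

The minimum enclosing circle of a finite set is fixed by two of the points (as a diameter) or three (as a circumcircle).
The minimum enclosing circle is determined by three boundary points: A_1, A_3, A_4.
Their circumcentre is (-43/38, 55/38) with r² = 21437/722.
The farthest remaining point A_5 is at distance² 16649/722 ≤ 21437/722.
r = √(21437/722) ≈ 5.449.

5.449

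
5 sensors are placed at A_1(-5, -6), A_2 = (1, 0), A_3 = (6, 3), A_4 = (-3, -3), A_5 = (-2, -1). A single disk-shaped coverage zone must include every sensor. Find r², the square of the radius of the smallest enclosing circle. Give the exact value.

50.5

The farthest pair is A_1–A_3 with squared distance 202. The circle on this segment as diameter has centre (0.5, -1.5) and r² = 202/4 = 50.5.
Check A_2: distance² to centre = 2.5 ≤ 50.5, so it lies inside.
All remaining points lie in this disk, and no smaller disk contains both endpoints, so this is the minimum enclosing circle.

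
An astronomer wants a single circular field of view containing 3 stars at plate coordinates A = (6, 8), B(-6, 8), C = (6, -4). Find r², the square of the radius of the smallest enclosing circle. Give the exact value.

Side lengths²: AB² = 144, AC² = 144, BC² = 288.
Since BC² = 288 ≥ 144 + 144 = 288, the angle opposite BC is not acute, so the smallest enclosing circle has BC as diameter.
Centre = midpoint of BC = (0, 2), r² = 288/4 = 72.

72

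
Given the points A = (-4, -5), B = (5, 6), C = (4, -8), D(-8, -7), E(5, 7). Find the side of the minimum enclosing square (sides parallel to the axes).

The bounding box has width 13 and height 15.
An axis-aligned square enclosing the set must have side ≥ max(width, height).
So the minimum side is max(13, 15) = 15.

15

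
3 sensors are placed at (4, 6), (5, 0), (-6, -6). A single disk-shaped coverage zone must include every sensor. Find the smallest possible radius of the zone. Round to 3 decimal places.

Call the three points A, B, C in the order given.
Side lengths²: AB² = 37, AC² = 244, BC² = 157.
Since AC² = 244 ≥ 157 + 37 = 194, the angle opposite AC is not acute, so the smallest enclosing circle has AC as diameter.
Centre = midpoint of AC = (-1, 0), r² = 244/4 = 61.
r = √61 ≈ 7.810.

7.810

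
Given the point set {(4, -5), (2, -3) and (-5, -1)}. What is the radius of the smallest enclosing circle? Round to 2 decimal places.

Call the three points A, B, C in the order given.
Side lengths²: AB² = 8, AC² = 97, BC² = 53.
Since AC² = 97 ≥ 53 + 8 = 61, the angle opposite AC is not acute, so the smallest enclosing circle has AC as diameter.
Centre = midpoint of AC = (-0.5, -3), r² = 97/4 = 24.25.
r = √(24.25) ≈ 4.92.

4.92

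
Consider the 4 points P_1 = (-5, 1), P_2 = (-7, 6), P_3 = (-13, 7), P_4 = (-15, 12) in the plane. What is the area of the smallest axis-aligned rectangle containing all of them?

110

x ranges over [-15, -5], width 10.
y ranges over [1, 12], height 11.
Area = 10 × 11 = 110.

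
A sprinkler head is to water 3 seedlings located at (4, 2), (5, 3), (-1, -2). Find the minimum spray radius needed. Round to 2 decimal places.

3.91

Call the three points A, B, C in the order given.
Side lengths²: AB² = 2, AC² = 41, BC² = 61.
Since BC² = 61 ≥ 41 + 2 = 43, the angle opposite BC is not acute, so the smallest enclosing circle has BC as diameter.
Centre = midpoint of BC = (2, 0.5), r² = 61/4 = 15.25.
r = √(15.25) ≈ 3.91.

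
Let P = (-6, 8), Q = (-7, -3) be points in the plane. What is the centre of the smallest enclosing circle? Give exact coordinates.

(-6.5, 2.5)

The smallest circle enclosing two points has them as diameter endpoints.
Centre = midpoint = (-6.5, 2.5); r² = |PQ|²/4 = 122/4 = 30.5.
Centre = (-6.5, 2.5).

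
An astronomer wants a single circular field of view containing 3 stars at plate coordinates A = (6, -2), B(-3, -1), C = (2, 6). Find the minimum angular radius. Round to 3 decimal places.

Side lengths²: AB² = 82, AC² = 80, BC² = 74.
Since AB² = 82 < 80 + 74 = 154, the triangle is acute, so the smallest enclosing circle is the circumcircle.
Circumcentre = (30/17, 15/17), r² = 7585/289.
r = √(7585/289) ≈ 5.123.

5.123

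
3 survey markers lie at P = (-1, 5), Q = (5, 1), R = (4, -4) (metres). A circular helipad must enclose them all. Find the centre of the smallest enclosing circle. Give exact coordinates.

(1.5, 0.5)

Side lengths²: PQ² = 52, PR² = 106, QR² = 26.
Since PR² = 106 ≥ 52 + 26 = 78, the angle opposite PR is not acute, so the smallest enclosing circle has PR as diameter.
Centre = midpoint of PR = (1.5, 0.5), r² = 106/4 = 26.5.
Centre = (1.5, 0.5).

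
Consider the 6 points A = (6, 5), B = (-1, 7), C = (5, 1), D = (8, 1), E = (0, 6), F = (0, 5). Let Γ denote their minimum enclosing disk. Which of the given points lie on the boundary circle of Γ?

B, D

A smallest enclosing disk is always determined by at most three of the input points on its boundary.
The farthest pair is B–D with squared distance 117. The circle on this segment as diameter has centre (3.5, 4) and r² = 117/4 = 29.25.
Check A: distance² to centre = 7.25 ≤ 29.25, so it lies inside.
All remaining points lie in this disk, and no smaller disk contains both endpoints, so this is the minimum enclosing circle.
The points at distance exactly r from the centre are B, D — 2 points.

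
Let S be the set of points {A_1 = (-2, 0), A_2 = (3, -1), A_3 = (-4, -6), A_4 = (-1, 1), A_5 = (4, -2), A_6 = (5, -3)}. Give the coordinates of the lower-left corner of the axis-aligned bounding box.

(-4, -6)

x-range [-4, 5], y-range [-6, 1].
The lower-left corner is (-4, -6).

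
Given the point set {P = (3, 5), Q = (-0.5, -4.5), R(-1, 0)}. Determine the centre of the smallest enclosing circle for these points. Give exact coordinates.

Side lengths²: PQ² = 102.5, PR² = 41, QR² = 20.5.
Since PQ² = 102.5 ≥ 41 + 20.5 = 61.5, the angle opposite PQ is not acute, so the smallest enclosing circle has PQ as diameter.
Centre = midpoint of PQ = (1.25, 0.25), r² = 102.5/4 = 25.625.
Centre = (1.25, 0.25).

(1.25, 0.25)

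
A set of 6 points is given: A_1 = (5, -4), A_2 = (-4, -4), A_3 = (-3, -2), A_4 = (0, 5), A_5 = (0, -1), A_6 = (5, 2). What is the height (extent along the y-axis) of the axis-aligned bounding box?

9

max y = 5, min y = -4, so height = 9.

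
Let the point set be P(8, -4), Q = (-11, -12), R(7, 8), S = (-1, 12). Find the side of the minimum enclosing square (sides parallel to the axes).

24

The bounding box has width 19 and height 24.
An axis-aligned square enclosing the set must have side ≥ max(width, height).
So the minimum side is max(19, 24) = 24.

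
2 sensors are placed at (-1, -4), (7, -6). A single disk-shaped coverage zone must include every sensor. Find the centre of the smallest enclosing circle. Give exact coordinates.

The smallest circle enclosing two points has them as diameter endpoints.
Centre = midpoint = (3, -5); r² = |(-1, -4)−(7, -6)|²/4 = 68/4 = 17.
Centre = (3, -5).

(3, -5)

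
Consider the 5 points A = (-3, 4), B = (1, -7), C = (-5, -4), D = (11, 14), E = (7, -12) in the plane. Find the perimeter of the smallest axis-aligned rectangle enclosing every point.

84

Width = max x − min x = 11 − (-5) = 16.
Height = max y − min y = 14 − (-12) = 26.
Perimeter = 2(16 + 26) = 84.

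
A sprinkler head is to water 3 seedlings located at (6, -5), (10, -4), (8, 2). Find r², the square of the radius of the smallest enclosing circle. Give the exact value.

4505/338

Call the three points A, B, C in the order given.
Side lengths²: AB² = 17, AC² = 53, BC² = 40.
Since AC² = 53 < 40 + 17 = 57, the triangle is acute, so the smallest enclosing circle is the circumcircle.
Circumcentre = (189/26, -41/26), r² = 4505/338.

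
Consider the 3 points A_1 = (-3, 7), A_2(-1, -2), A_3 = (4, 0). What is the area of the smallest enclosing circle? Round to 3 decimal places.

79.021

Side lengths²: A_1A_2² = 85, A_1A_3² = 98, A_2A_3² = 29.
Since A_1A_3² = 98 < 85 + 29 = 114, the triangle is acute, so the smallest enclosing circle is the circumcircle.
Circumcentre = (-1/14, 41/14), r² = 2465/98.
Area = π·r² = π·2465/98 ≈ 79.021.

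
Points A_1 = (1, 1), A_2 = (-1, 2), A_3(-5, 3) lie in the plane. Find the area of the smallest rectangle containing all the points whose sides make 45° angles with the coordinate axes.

In coordinates u = x + y, v = x − y the rectangle is axis-aligned; the map (x,y)→(u,v) scales areas by 2.
u-values: 2, 1, -2; range = 2 − (-2) = 4.
v-values: 0, -3, -8; range = 0 − (-8) = 8.
Area = (4 × 8) / 2 = 16.

16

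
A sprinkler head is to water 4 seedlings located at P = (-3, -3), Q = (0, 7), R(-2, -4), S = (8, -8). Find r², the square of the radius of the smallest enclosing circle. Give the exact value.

72.25

A smallest enclosing disk is always determined by at most three of the input points on its boundary.
The farthest pair is Q–S with squared distance 289. The circle on this segment as diameter has centre (4, -0.5) and r² = 289/4 = 72.25.
Check P: distance² to centre = 55.25 ≤ 72.25, so it lies inside.
All remaining points lie in this disk, and no smaller disk contains both endpoints, so this is the minimum enclosing circle.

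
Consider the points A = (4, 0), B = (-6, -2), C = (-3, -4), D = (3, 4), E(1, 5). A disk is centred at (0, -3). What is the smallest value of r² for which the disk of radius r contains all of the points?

The required radius is the distance from (0, -3) to the farthest point.
Squared distances: 25, 37, 10, 58, 65.
Maximum is 65, attained at E.

65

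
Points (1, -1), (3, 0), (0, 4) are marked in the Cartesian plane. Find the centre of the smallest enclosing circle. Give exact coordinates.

(21/22, 35/22)

Call the three points A, B, C in the order given.
Side lengths²: AB² = 5, AC² = 26, BC² = 25.
Since AC² = 26 < 25 + 5 = 30, the triangle is acute, so the smallest enclosing circle is the circumcircle.
Circumcentre = (21/22, 35/22), r² = 1625/242.
Centre = (21/22, 35/22).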